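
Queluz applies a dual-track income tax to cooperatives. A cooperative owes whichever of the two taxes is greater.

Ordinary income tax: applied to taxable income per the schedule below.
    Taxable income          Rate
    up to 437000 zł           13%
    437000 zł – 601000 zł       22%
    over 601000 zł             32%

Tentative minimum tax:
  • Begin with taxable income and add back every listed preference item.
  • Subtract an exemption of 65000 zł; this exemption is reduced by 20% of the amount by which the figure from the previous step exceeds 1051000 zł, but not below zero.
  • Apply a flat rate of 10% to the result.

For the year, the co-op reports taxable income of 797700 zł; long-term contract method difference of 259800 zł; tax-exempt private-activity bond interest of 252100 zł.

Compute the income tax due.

155834 zł

Tentative minimum tax:
  Adjusted income: 797700 zł + 259800 zł + 252100 zł = 1309600 zł
  Exemption: 65000 zł − 20% × (1309600 zł − 1051000 zł) = 65000 zł − 51720 zł = 13280 zł
  Base: 1309600 zł − 13280 zł = 1296320 zł
  1296320 zł × 10% = 129632 zł

Ordinary income tax:
  437000 zł × 13% = 56810 zł
  164000 zł × 22% = 36080 zł
  196700 zł × 32% = 62944 zł
  → 155834 zł

155834 zł > 129632 zł, so the ordinary income tax governs.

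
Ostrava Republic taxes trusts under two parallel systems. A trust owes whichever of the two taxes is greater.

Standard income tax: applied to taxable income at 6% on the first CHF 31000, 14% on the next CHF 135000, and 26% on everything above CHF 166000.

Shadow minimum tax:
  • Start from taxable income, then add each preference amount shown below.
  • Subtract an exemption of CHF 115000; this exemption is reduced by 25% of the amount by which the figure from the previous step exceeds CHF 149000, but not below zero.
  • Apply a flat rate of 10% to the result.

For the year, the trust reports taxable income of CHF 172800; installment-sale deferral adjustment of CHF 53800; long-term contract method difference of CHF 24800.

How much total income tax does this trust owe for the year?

CHF 22528

Standard income tax:
  CHF 31000 × 6% = CHF 1860
  CHF 135000 × 14% = CHF 18900
  CHF 6800 × 26% = CHF 1768
  → CHF 22528

Shadow minimum tax:
  Adjusted income: CHF 172800 + CHF 53800 + CHF 24800 = CHF 251400
  Exemption: CHF 115000 − 25% × (CHF 251400 − CHF 149000) = CHF 115000 − CHF 25600 = CHF 89400
  Base: CHF 251400 − CHF 89400 = CHF 162000
  CHF 162000 × 10% = CHF 16200

CHF 22528 > CHF 16200, so the standard income tax governs.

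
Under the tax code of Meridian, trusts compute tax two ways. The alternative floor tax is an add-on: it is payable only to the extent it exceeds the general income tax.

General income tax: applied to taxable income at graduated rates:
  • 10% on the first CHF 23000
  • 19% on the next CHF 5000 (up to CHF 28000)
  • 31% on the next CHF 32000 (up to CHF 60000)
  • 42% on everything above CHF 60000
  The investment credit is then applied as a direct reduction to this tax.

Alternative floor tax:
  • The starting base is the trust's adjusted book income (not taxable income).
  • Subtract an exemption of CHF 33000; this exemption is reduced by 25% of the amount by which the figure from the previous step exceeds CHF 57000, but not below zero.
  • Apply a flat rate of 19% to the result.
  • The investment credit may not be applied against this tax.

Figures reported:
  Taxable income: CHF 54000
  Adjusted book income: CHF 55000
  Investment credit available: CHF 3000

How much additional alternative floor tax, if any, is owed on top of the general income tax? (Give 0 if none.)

CHF 0

Alternative floor tax:
  Base (adjusted book income): CHF 55000
  Exemption: CHF 55000 ≤ CHF 57000, so full CHF 33000 applies
  Base: CHF 55000 − CHF 33000 = CHF 22000
  CHF 22000 × 19% = CHF 4180

General income tax:
  CHF 23000 × 10% = CHF 2300
  CHF 5000 × 19% = CHF 950
  CHF 26000 × 31% = CHF 8060
  → CHF 11310
  Less investment credit CHF 3000 → CHF 8310

CHF 4180 ≤ CHF 8310, so no add-on is due.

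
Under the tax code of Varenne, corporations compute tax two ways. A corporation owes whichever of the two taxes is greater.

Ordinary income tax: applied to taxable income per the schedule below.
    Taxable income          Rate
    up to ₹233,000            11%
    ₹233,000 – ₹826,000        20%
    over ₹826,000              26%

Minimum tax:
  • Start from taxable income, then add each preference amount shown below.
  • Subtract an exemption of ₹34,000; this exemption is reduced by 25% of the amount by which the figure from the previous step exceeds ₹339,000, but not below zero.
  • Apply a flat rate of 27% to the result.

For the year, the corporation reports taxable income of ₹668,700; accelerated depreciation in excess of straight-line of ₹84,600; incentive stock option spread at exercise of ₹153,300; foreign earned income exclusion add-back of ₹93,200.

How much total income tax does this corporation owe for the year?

₹269,946

Ordinary income tax:
  ₹233,000 × 11% = ₹25,630
  ₹435,700 × 20% = ₹87,140
  → ₹112,770

Minimum tax:
  Adjusted income: ₹668,700 + ₹84,600 + ₹153,300 + ₹93,200 = ₹999,800
  Exemption: 25% × (₹999,800 − ₹339,000) = ₹165,200 ≥ ₹34,000, so the exemption is fully phased out
  Base: ₹999,800 − ₹0 = ₹999,800
  ₹999,800 × 27% = ₹269,946

₹269,946 > ₹112,770, so the minimum tax is the binding amount.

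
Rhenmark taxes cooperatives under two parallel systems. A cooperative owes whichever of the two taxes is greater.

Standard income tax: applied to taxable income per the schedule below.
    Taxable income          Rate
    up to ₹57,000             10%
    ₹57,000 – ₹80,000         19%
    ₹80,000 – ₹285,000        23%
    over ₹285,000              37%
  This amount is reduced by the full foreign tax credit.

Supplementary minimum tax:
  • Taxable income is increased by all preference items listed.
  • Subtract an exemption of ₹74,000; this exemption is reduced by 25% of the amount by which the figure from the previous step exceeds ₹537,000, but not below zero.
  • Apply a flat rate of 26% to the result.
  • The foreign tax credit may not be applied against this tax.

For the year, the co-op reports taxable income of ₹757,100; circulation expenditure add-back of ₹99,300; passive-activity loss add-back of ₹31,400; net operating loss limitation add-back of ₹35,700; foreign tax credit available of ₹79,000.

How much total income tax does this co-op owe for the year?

₹240,110

Supplementary minimum tax:
  Adjusted income: ₹757,100 + ₹99,300 + ₹31,400 + ₹35,700 = ₹923,500
  Exemption: 25% × (₹923,500 − ₹537,000) = ₹96,625 ≥ ₹74,000, so the exemption is fully phased out
  Base: ₹923,500 − ₹0 = ₹923,500
  ₹923,500 × 26% = ₹240,110

Standard income tax:
  ₹57,000 × 10% = ₹5,700
  ₹23,000 × 19% = ₹4,370
  ₹205,000 × 23% = ₹47,150
  ₹472,100 × 37% = ₹174,677
  → ₹231,897
  Less foreign tax credit ₹79,000 → ₹152,897

₹240,110 > ₹152,897, so the supplementary minimum tax is the binding amount.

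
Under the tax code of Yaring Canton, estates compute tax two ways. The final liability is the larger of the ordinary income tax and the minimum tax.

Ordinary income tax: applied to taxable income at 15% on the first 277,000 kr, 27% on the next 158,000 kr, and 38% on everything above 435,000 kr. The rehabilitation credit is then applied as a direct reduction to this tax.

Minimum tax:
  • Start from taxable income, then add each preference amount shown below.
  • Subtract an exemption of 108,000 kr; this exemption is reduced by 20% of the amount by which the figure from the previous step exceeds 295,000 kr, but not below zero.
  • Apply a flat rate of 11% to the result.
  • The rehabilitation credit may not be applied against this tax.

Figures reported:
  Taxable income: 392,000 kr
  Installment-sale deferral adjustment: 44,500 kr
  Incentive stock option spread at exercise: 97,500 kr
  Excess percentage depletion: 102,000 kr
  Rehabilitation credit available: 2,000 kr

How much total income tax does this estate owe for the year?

Ordinary income tax:
  277,000 kr × 15% = 41,550 kr
  115,000 kr × 27% = 31,050 kr
  → 72,600 kr
  Less rehabilitation credit 2,000 kr → 70,600 kr

Minimum tax:
  Adjusted income: 392,000 kr + 44,500 kr + 97,500 kr + 102,000 kr = 636,000 kr
  Exemption: 108,000 kr − 20% × (636,000 kr − 295,000 kr) = 108,000 kr − 68,200 kr = 39,800 kr
  Base: 636,000 kr − 39,800 kr = 596,200 kr
  596,200 kr × 11% = 65,582 kr

70,600 kr > 65,582 kr, so the ordinary income tax governs.

70,600 kr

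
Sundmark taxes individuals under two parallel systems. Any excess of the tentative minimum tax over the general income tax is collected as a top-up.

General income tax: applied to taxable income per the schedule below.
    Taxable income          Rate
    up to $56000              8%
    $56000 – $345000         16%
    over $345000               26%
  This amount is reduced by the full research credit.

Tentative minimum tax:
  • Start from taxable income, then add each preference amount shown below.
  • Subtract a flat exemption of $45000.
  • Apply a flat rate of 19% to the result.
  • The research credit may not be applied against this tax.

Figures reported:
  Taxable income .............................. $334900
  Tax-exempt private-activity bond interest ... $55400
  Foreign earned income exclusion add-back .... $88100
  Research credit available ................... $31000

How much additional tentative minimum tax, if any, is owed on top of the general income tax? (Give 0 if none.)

Tentative minimum tax:
  Adjusted income: $334900 + $55400 + $88100 = $478400
  Less exemption $45000 → base $433400
  $433400 × 19% = $82346

General income tax:
  $56000 × 8% = $4480
  $278900 × 16% = $44624
  → $49104
  Less research credit $31000 → $18104

Excess of tentative minimum tax over general income tax: $82346 − $18104 = $64242.

$64242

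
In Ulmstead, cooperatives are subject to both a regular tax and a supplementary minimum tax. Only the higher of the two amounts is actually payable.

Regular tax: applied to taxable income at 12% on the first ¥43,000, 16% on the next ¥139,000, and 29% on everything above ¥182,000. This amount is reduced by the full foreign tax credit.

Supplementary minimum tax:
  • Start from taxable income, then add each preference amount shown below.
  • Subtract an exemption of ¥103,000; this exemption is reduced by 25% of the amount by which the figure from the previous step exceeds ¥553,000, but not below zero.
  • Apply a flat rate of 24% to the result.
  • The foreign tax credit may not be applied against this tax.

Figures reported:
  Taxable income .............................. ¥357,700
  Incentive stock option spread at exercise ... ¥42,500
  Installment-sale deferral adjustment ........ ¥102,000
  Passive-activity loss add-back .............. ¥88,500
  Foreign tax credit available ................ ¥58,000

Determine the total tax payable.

Supplementary minimum tax:
  Adjusted income: ¥357,700 + ¥42,500 + ¥102,000 + ¥88,500 = ¥590,700
  Exemption: ¥103,000 − 25% × (¥590,700 − ¥553,000) = ¥103,000 − ¥9,425 = ¥93,575
  Base: ¥590,700 − ¥93,575 = ¥497,125
  ¥497,125 × 24% = ¥119,310

Regular tax:
  ¥43,000 × 12% = ¥5,160
  ¥139,000 × 16% = ¥22,240
  ¥175,700 × 29% = ¥50,953
  → ¥78,353
  Less foreign tax credit ¥58,000 → ¥20,353

¥119,310 > ¥20,353, so the supplementary minimum tax is the binding amount.

¥119,310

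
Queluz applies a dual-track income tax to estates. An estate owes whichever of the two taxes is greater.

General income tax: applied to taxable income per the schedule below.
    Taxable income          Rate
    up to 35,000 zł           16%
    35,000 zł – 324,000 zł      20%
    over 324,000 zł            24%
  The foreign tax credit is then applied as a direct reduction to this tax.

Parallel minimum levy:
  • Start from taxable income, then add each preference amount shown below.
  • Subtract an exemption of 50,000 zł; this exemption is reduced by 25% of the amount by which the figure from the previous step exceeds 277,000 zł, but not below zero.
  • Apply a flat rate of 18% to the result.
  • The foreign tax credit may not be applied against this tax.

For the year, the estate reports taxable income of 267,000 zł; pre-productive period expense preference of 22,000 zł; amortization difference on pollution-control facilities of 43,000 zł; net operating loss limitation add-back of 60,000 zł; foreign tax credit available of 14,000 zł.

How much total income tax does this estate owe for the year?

General income tax:
  35,000 zł × 16% = 5,600 zł
  232,000 zł × 20% = 46,400 zł
  → 52,000 zł
  Less foreign tax credit 14,000 zł → 38,000 zł

Parallel minimum levy:
  Adjusted income: 267,000 zł + 22,000 zł + 43,000 zł + 60,000 zł = 392,000 zł
  Exemption: 50,000 zł − 25% × (392,000 zł − 277,000 zł) = 50,000 zł − 28,750 zł = 21,250 zł
  Base: 392,000 zł − 21,250 zł = 370,750 zł
  370,750 zł × 18% = 66,735 zł

66,735 zł > 38,000 zł, so the parallel minimum levy is the binding amount.

66,735 zł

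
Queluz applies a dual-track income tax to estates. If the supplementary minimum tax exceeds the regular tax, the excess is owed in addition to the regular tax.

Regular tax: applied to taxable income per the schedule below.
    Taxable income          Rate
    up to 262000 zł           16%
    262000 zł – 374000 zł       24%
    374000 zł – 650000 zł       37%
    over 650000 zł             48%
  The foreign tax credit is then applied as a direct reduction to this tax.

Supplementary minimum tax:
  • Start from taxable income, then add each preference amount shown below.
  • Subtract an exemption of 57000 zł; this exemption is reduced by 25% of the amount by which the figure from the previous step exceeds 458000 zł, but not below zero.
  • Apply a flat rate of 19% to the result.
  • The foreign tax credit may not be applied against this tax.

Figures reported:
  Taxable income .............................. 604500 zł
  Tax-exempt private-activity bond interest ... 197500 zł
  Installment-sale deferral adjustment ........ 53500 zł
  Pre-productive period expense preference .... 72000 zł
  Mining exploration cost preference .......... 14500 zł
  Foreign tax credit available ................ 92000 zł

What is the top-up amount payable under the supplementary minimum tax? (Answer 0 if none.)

Regular tax:
  262000 zł × 16% = 41920 zł
  112000 zł × 24% = 26880 zł
  230500 zł × 37% = 85285 zł
  → 154085 zł
  Less foreign tax credit 92000 zł → 62085 zł

Supplementary minimum tax:
  Adjusted income: 604500 zł + 197500 zł + 53500 zł + 72000 zł + 14500 zł = 942000 zł
  Exemption: 25% × (942000 zł − 458000 zł) = 121000 zł ≥ 57000 zł, so the exemption is fully phased out
  Base: 942000 zł − 0 zł = 942000 zł
  942000 zł × 19% = 178980 zł

Excess of supplementary minimum tax over regular tax: 178980 zł − 62085 zł = 116895 zł.

116895 zł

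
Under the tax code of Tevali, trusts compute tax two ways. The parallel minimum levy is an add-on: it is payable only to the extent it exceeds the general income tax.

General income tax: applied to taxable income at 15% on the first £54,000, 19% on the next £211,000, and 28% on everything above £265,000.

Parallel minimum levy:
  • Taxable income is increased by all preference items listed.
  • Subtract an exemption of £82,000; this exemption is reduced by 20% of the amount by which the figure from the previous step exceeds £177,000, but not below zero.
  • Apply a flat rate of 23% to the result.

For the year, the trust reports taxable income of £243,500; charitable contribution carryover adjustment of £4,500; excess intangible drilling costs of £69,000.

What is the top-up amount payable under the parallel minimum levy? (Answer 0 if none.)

Parallel minimum levy:
  Adjusted income: £243,500 + £4,500 + £69,000 = £317,000
  Exemption: £82,000 − 20% × (£317,000 − £177,000) = £82,000 − £28,000 = £54,000
  Base: £317,000 − £54,000 = £263,000
  £263,000 × 23% = £60,490

General income tax:
  £54,000 × 15% = £8,100
  £189,500 × 19% = £36,005
  → £44,105

Excess of parallel minimum levy over general income tax: £60,490 − £44,105 = £16,385.

£16,385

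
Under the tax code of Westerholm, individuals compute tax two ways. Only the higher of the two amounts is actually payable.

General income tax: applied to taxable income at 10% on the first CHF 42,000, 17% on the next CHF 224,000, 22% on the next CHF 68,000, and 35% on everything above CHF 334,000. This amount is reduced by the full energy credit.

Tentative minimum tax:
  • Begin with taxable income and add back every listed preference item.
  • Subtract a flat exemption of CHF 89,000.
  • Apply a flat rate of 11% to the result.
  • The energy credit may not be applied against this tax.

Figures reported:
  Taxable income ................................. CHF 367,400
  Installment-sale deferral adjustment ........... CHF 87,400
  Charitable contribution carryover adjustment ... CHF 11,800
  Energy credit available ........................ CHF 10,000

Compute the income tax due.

CHF 58,930

General income tax:
  CHF 42,000 × 10% = CHF 4,200
  CHF 224,000 × 17% = CHF 38,080
  CHF 68,000 × 22% = CHF 14,960
  CHF 33,400 × 35% = CHF 11,690
  → CHF 68,930
  Less energy credit CHF 10,000 → CHF 58,930

Tentative minimum tax:
  Adjusted income: CHF 367,400 + CHF 87,400 + CHF 11,800 = CHF 466,600
  Less exemption CHF 89,000 → base CHF 377,600
  CHF 377,600 × 11% = CHF 41,536

CHF 58,930 > CHF 41,536, so the general income tax governs.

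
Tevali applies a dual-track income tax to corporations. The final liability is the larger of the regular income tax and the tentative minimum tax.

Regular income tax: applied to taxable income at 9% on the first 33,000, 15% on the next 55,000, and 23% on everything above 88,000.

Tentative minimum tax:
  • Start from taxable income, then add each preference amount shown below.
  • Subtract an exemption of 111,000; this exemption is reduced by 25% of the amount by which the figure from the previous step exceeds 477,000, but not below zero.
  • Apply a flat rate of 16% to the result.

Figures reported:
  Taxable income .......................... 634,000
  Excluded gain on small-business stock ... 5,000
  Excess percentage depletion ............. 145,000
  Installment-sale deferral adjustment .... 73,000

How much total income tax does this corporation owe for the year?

136,800

Regular income tax:
  33,000 × 9% = 2,970
  55,000 × 15% = 8,250
  546,000 × 23% = 125,580
  → 136,800

Tentative minimum tax:
  Adjusted income: 634,000 + 5,000 + 145,000 + 73,000 = 857,000
  Exemption: 111,000 − 25% × (857,000 − 477,000) = 111,000 − 95,000 = 16,000
  Base: 857,000 − 16,000 = 841,000
  841,000 × 16% = 134,560

136,800 > 134,560, so the regular income tax governs.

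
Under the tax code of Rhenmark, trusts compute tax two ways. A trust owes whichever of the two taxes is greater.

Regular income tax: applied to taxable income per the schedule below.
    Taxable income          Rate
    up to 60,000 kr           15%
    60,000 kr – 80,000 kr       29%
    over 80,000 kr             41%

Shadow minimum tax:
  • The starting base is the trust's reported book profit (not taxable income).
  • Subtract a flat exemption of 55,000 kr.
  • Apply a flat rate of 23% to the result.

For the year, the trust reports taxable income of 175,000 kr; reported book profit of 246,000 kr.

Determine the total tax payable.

Shadow minimum tax:
  Base (reported book profit): 246,000 kr
  Less exemption 55,000 kr → base 191,000 kr
  191,000 kr × 23% = 43,930 kr

Regular income tax:
  60,000 kr × 15% = 9,000 kr
  20,000 kr × 29% = 5,800 kr
  95,000 kr × 41% = 38,950 kr
  → 53,750 kr

53,750 kr > 43,930 kr, so the regular income tax governs.

53,750 kr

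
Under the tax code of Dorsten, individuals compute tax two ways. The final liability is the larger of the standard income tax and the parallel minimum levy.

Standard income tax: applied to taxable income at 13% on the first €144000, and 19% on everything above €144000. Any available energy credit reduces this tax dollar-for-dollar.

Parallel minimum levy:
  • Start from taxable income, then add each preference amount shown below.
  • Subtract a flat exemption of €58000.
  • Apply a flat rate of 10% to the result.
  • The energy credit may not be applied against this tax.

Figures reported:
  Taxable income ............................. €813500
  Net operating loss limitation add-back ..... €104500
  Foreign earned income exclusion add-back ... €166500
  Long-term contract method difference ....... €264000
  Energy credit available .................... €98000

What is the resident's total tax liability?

Parallel minimum levy:
  Adjusted income: €813500 + €104500 + €166500 + €264000 = €1348500
  Less exemption €58000 → base €1290500
  €1290500 × 10% = €129050

Standard income tax:
  €144000 × 13% = €18720
  €669500 × 19% = €127205
  → €145925
  Less energy credit €98000 → €47925

€129050 > €47925, so the parallel minimum levy is the binding amount.

€129050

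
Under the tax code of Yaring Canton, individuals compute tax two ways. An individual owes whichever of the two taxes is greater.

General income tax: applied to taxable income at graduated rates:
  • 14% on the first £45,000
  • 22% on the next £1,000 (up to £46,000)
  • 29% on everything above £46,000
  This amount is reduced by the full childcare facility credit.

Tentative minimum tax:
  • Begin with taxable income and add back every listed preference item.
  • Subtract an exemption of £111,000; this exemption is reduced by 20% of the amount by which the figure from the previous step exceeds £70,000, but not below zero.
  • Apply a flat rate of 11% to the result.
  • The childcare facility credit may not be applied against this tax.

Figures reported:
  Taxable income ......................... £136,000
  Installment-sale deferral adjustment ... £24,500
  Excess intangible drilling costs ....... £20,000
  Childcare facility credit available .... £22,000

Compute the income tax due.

Tentative minimum tax:
  Adjusted income: £136,000 + £24,500 + £20,000 = £180,500
  Exemption: £111,000 − 20% × (£180,500 − £70,000) = £111,000 − £22,100 = £88,900
  Base: £180,500 − £88,900 = £91,600
  £91,600 × 11% = £10,076

General income tax:
  £45,000 × 14% = £6,300
  £1,000 × 22% = £220
  £90,000 × 29% = £26,100
  → £32,620
  Less childcare facility credit £22,000 → £10,620

£10,620 > £10,076, so the general income tax governs.

£10,620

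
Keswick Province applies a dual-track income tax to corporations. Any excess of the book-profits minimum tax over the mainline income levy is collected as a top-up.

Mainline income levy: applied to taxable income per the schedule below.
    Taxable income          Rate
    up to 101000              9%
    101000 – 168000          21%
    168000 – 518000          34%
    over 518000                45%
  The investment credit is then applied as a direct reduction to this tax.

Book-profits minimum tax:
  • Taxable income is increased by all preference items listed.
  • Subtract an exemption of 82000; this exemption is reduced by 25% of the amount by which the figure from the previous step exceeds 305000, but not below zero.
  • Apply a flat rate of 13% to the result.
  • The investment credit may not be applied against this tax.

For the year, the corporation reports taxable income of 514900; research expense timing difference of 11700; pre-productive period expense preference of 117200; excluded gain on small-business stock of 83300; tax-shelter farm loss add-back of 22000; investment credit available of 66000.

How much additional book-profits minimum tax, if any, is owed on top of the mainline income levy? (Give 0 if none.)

Mainline income levy:
  101000 × 9% = 9090
  67000 × 21% = 14070
  346900 × 34% = 117946
  → 141106
  Less investment credit 66000 → 75106

Book-profits minimum tax:
  Adjusted income: 514900 + 11700 + 117200 + 83300 + 22000 = 749100
  Exemption: 25% × (749100 − 305000) = 111025 ≥ 82000, so the exemption is fully phased out
  Base: 749100 − 0 = 749100
  749100 × 13% = 97383

Excess of book-profits minimum tax over mainline income levy: 97383 − 75106 = 22277.

22277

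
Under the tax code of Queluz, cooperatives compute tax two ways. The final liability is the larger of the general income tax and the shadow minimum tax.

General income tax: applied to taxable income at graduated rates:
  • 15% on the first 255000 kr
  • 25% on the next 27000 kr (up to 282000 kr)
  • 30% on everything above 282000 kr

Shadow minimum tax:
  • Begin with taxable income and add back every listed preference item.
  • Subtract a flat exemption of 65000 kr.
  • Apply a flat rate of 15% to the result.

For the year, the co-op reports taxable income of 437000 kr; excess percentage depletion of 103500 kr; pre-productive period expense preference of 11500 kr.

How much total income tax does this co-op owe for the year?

91500 kr

Shadow minimum tax:
  Adjusted income: 437000 kr + 103500 kr + 11500 kr = 552000 kr
  Less exemption 65000 kr → base 487000 kr
  487000 kr × 15% = 73050 kr

General income tax:
  255000 kr × 15% = 38250 kr
  27000 kr × 25% = 6750 kr
  155000 kr × 30% = 46500 kr
  → 91500 kr

91500 kr > 73050 kr, so the general income tax governs.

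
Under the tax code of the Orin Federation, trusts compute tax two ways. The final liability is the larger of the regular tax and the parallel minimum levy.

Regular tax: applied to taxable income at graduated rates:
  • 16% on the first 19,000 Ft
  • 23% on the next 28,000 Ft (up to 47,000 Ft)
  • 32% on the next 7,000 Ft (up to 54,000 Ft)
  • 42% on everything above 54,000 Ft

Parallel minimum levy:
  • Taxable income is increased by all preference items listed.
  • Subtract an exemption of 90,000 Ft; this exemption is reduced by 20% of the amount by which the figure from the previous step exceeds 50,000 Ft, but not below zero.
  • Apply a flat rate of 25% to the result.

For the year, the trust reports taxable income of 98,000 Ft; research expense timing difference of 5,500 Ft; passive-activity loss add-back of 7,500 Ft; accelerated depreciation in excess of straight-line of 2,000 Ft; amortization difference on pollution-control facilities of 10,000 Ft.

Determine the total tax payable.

Regular tax:
  19,000 Ft × 16% = 3,040 Ft
  28,000 Ft × 23% = 6,440 Ft
  7,000 Ft × 32% = 2,240 Ft
  44,000 Ft × 42% = 18,480 Ft
  → 30,200 Ft

Parallel minimum levy:
  Adjusted income: 98,000 Ft + 5,500 Ft + 7,500 Ft + 2,000 Ft + 10,000 Ft = 123,000 Ft
  Exemption: 90,000 Ft − 20% × (123,000 Ft − 50,000 Ft) = 90,000 Ft − 14,600 Ft = 75,400 Ft
  Base: 123,000 Ft − 75,400 Ft = 47,600 Ft
  47,600 Ft × 25% = 11,900 Ft

30,200 Ft > 11,900 Ft, so the regular tax governs.

30,200 Ft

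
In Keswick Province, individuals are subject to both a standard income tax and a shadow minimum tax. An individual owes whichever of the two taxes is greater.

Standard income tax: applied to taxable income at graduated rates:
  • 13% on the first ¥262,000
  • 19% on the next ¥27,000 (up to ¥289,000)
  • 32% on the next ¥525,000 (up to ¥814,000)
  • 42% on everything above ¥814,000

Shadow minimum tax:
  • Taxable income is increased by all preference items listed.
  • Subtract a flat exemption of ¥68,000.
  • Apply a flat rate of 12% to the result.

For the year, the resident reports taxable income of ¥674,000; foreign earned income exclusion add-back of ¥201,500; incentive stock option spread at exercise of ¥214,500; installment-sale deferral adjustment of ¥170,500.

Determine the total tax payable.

¥162,390

Standard income tax:
  ¥262,000 × 13% = ¥34,060
  ¥27,000 × 19% = ¥5,130
  ¥385,000 × 32% = ¥123,200
  → ¥162,390

Shadow minimum tax:
  Adjusted income: ¥674,000 + ¥201,500 + ¥214,500 + ¥170,500 = ¥1,260,500
  Less exemption ¥68,000 → base ¥1,192,500
  ¥1,192,500 × 12% = ¥143,100

¥162,390 > ¥143,100, so the standard income tax governs.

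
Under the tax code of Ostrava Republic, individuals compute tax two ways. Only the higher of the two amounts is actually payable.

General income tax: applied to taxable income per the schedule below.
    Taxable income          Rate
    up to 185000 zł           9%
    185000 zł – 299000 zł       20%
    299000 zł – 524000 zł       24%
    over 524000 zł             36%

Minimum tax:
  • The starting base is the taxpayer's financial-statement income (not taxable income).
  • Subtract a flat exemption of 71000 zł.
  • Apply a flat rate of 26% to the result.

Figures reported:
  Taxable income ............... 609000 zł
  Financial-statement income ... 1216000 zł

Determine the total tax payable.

297700 zł

General income tax:
  185000 zł × 9% = 16650 zł
  114000 zł × 20% = 22800 zł
  225000 zł × 24% = 54000 zł
  85000 zł × 36% = 30600 zł
  → 124050 zł

Minimum tax:
  Base (financial-statement income): 1216000 zł
  Less exemption 71000 zł → base 1145000 zł
  1145000 zł × 26% = 297700 zł

297700 zł > 124050 zł, so the minimum tax is the binding amount.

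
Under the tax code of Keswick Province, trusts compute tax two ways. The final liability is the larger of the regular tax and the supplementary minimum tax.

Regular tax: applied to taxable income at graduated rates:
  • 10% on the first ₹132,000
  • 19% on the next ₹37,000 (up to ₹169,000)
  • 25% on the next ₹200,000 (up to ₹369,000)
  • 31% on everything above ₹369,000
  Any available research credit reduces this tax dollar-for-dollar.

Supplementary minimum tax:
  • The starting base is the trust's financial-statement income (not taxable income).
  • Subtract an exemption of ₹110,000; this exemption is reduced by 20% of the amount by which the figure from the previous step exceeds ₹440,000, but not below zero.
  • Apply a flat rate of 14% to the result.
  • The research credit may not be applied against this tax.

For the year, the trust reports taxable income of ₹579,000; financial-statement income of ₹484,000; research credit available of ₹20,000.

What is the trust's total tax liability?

₹115,330

Regular tax:
  ₹132,000 × 10% = ₹13,200
  ₹37,000 × 19% = ₹7,030
  ₹200,000 × 25% = ₹50,000
  ₹210,000 × 31% = ₹65,100
  → ₹135,330
  Less research credit ₹20,000 → ₹115,330

Supplementary minimum tax:
  Base (financial-statement income): ₹484,000
  Exemption: ₹110,000 − 20% × (₹484,000 − ₹440,000) = ₹110,000 − ₹8,800 = ₹101,200
  Base: ₹484,000 − ₹101,200 = ₹382,800
  ₹382,800 × 14% = ₹53,592

₹115,330 > ₹53,592, so the regular tax governs.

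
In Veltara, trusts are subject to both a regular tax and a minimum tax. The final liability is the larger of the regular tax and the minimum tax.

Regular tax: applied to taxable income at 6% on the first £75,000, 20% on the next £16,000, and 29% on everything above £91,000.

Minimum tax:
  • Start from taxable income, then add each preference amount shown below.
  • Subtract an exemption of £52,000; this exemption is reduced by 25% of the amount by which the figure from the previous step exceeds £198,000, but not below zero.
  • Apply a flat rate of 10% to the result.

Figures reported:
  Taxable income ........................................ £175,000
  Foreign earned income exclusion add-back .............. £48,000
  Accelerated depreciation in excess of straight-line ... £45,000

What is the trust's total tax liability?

£32,060

Minimum tax:
  Adjusted income: £175,000 + £48,000 + £45,000 = £268,000
  Exemption: £52,000 − 25% × (£268,000 − £198,000) = £52,000 − £17,500 = £34,500
  Base: £268,000 − £34,500 = £233,500
  £233,500 × 10% = £23,350

Regular tax:
  £75,000 × 6% = £4,500
  £16,000 × 20% = £3,200
  £84,000 × 29% = £24,360
  → £32,060

£32,060 > £23,350, so the regular tax governs.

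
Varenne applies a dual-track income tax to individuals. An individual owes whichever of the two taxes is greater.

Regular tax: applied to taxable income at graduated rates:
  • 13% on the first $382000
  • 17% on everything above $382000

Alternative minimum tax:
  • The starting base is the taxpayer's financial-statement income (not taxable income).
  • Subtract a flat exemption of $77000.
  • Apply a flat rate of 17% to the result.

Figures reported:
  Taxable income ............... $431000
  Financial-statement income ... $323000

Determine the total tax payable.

Alternative minimum tax:
  Base (financial-statement income): $323000
  Less exemption $77000 → base $246000
  $246000 × 17% = $41820

Regular tax:
  $382000 × 13% = $49660
  $49000 × 17% = $8330
  → $57990

$57990 > $41820, so the regular tax governs.

$57990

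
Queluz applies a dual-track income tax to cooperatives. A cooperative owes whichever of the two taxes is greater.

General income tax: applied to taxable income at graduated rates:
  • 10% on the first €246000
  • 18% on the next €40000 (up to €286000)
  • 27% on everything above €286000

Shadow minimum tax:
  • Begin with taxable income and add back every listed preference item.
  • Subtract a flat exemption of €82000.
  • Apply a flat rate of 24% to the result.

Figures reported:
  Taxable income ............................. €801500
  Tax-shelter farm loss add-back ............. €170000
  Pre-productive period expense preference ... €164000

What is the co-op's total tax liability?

General income tax:
  €246000 × 10% = €24600
  €40000 × 18% = €7200
  €515500 × 27% = €139185
  → €170985

Shadow minimum tax:
  Adjusted income: €801500 + €170000 + €164000 = €1135500
  Less exemption €82000 → base €1053500
  €1053500 × 24% = €252840

€252840 > €170985, so the shadow minimum tax is the binding amount.

€252840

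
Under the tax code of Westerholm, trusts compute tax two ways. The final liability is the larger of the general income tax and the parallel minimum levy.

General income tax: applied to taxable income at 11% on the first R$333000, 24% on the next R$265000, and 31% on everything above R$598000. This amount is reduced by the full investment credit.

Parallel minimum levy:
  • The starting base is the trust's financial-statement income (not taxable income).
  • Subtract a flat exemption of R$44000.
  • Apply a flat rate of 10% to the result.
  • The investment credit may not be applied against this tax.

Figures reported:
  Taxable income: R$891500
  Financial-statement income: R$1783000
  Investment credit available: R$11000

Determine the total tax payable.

General income tax:
  R$333000 × 11% = R$36630
  R$265000 × 24% = R$63600
  R$293500 × 31% = R$90985
  → R$191215
  Less investment credit R$11000 → R$180215

Parallel minimum levy:
  Base (financial-statement income): R$1783000
  Less exemption R$44000 → base R$1739000
  R$1739000 × 10% = R$173900

R$180215 > R$173900, so the general income tax governs.

R$180215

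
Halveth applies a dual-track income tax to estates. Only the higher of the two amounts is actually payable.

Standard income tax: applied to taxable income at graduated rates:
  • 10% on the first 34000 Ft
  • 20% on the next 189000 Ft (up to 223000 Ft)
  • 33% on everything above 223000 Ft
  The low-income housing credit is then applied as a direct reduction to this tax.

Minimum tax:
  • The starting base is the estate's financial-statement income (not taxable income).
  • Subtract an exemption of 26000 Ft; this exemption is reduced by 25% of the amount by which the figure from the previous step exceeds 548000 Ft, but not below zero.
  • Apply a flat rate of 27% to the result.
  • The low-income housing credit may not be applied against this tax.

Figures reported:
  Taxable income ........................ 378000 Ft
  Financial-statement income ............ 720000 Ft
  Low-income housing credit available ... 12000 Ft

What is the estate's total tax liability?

Minimum tax:
  Base (financial-statement income): 720000 Ft
  Exemption: 25% × (720000 Ft − 548000 Ft) = 43000 Ft ≥ 26000 Ft, so the exemption is fully phased out
  Base: 720000 Ft − 0 Ft = 720000 Ft
  720000 Ft × 27% = 194400 Ft

Standard income tax:
  34000 Ft × 10% = 3400 Ft
  189000 Ft × 20% = 37800 Ft
  155000 Ft × 33% = 51150 Ft
  → 92350 Ft
  Less low-income housing credit 12000 Ft → 80350 Ft

194400 Ft > 80350 Ft, so the minimum tax is the binding amount.

194400 Ft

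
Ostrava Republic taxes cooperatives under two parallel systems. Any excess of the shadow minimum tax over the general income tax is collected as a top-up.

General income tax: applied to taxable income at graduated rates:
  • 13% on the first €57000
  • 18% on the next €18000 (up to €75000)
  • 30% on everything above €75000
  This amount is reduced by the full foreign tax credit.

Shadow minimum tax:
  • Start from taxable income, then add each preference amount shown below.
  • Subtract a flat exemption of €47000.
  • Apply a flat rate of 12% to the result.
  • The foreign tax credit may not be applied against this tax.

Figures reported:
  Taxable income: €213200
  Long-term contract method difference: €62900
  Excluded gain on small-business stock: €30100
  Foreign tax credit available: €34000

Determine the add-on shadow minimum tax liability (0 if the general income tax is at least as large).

General income tax:
  €57000 × 13% = €7410
  €18000 × 18% = €3240
  €138200 × 30% = €41460
  → €52110
  Less foreign tax credit €34000 → €18110

Shadow minimum tax:
  Adjusted income: €213200 + €62900 + €30100 = €306200
  Less exemption €47000 → base €259200
  €259200 × 12% = €31104

Excess of shadow minimum tax over general income tax: €31104 − €18110 = €12994.

€12994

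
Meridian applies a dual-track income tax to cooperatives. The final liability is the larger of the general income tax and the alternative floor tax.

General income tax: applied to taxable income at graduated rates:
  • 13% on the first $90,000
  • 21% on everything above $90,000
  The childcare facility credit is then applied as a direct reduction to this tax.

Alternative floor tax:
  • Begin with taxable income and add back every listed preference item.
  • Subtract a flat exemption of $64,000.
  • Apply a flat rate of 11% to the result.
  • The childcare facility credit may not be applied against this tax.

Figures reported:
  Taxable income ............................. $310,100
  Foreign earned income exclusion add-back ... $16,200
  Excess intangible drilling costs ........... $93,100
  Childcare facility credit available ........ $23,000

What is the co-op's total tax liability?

$39,094

Alternative floor tax:
  Adjusted income: $310,100 + $16,200 + $93,100 = $419,400
  Less exemption $64,000 → base $355,400
  $355,400 × 11% = $39,094

General income tax:
  $90,000 × 13% = $11,700
  $220,100 × 21% = $46,221
  → $57,921
  Less childcare facility credit $23,000 → $34,921

$39,094 > $34,921, so the alternative floor tax is the binding amount.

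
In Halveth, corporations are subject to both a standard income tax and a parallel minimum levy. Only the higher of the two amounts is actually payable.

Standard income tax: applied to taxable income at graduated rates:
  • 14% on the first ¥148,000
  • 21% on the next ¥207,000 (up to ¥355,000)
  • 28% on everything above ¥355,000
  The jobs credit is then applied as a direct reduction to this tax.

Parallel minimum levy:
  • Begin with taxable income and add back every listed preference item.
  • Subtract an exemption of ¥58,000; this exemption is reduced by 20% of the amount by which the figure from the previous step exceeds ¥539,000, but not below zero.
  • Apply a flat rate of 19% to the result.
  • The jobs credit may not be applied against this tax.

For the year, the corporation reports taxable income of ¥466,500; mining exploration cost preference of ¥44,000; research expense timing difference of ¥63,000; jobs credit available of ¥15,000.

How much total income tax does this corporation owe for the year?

¥99,256

Standard income tax:
  ¥148,000 × 14% = ¥20,720
  ¥207,000 × 21% = ¥43,470
  ¥111,500 × 28% = ¥31,220
  → ¥95,410
  Less jobs credit ¥15,000 → ¥80,410

Parallel minimum levy:
  Adjusted income: ¥466,500 + ¥44,000 + ¥63,000 = ¥573,500
  Exemption: ¥58,000 − 20% × (¥573,500 − ¥539,000) = ¥58,000 − ¥6,900 = ¥51,100
  Base: ¥573,500 − ¥51,100 = ¥522,400
  ¥522,400 × 19% = ¥99,256

¥99,256 > ¥80,410, so the parallel minimum levy is the binding amount.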